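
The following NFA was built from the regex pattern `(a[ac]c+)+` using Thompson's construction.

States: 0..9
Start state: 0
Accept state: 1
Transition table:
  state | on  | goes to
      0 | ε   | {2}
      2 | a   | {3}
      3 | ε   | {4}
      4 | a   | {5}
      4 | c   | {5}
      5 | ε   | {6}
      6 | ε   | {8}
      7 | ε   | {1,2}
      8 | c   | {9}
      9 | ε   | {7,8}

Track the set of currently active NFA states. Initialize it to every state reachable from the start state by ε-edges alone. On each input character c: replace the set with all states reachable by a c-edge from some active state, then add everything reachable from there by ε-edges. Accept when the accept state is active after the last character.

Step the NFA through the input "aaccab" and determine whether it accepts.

start: ε-closure({0}) = {0,2}
'a' @ 1: {3,4}
'a' @ 2: {5,6,8}
'c' @ 3: {1,2,7,8,9}  ✓accept
'c' @ 4: {1,2,7,8,9}  ✓accept
'a' @ 5: {3,4}
'b' @ 6: {}  — dead — no transitions
final: {}; accept 1 not in set

Answer: REJECT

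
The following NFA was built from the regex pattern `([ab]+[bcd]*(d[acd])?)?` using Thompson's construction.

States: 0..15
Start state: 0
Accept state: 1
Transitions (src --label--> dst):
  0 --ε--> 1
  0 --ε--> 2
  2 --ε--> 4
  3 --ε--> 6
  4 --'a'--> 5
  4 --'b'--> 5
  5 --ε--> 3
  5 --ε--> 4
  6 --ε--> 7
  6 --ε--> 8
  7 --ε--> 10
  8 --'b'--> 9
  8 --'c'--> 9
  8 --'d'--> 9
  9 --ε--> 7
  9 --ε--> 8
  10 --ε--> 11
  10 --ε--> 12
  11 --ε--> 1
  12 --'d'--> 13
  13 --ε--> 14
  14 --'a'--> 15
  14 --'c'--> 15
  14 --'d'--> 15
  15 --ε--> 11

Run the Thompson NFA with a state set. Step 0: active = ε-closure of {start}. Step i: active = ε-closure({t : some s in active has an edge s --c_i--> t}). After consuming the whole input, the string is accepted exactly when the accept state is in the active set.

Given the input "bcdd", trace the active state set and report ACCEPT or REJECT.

initial (ε-close {0}): {0,1,2,4}
'b' @ 1: {1,3,4,5,6,7,8,10,11,12}  (accept∈set)
'c' @ 2: {1,7,8,9,10,11,12}  (accept∈set)
'd' @ 3: {1,7,8,9,10,11,12,13,14}  (accept∈set)
'd' @ 4: {1,7,8,9,10,11,12,13,14,15}  (accept∈set)
final: {1,7,8,9,10,11,12,13,14,15}; accept 1 in set

Answer: ACCEPT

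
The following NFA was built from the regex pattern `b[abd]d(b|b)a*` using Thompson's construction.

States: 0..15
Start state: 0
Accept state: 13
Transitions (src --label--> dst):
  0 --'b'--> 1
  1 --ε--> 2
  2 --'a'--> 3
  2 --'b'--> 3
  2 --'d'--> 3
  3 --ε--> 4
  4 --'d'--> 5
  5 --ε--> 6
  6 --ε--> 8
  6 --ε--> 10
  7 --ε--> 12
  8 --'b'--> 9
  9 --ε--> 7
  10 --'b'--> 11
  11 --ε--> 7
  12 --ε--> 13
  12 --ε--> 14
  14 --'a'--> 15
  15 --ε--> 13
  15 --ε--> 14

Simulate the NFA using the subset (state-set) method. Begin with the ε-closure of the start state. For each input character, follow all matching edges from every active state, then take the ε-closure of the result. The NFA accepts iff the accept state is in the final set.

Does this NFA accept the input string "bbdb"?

Answer: ACCEPT

Trace:
S₀ = ε-closure({0}) = {0}
'b' @ 1: {1,2}
'b' @ 2: {3,4}
'd' @ 3: {5,6,8,10}
'b' @ 4: {7,9,11,12,13,14}  [accepting]
end set {7,9,11,12,13,14} — state 13 in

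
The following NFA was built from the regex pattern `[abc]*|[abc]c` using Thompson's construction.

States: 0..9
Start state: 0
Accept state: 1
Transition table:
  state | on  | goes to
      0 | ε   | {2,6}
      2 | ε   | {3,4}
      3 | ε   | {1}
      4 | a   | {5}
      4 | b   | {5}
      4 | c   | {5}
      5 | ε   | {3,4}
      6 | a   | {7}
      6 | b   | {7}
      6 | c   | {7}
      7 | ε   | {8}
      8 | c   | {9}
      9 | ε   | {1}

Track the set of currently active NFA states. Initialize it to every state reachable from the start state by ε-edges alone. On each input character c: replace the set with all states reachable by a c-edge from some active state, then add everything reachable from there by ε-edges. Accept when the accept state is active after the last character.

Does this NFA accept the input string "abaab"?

Answer: ACCEPT

Steps:
S₀ = ε-closure({0}) = {0,1,2,3,4,6}
'a' @ 1: {1,3,4,5,7,8}  [accepting]
'b' @ 2: {1,3,4,5}  [accepting]
'a' @ 3: {1,3,4,5}  [accepting]
'a' @ 4: {1,3,4,5}  [accepting]
'b' @ 5: {1,3,4,5}  [accepting]
after full input: {1,3,4,5}  (accept=1 in)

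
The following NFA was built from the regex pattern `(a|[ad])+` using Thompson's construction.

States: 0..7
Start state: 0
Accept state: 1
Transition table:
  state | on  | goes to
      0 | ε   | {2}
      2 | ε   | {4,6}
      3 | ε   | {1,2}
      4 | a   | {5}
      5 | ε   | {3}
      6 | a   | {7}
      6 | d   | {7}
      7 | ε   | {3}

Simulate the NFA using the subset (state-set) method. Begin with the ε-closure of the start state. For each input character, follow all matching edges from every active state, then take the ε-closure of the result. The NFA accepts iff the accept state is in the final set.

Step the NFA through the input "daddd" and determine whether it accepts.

Answer: ACCEPT

Trace:
initial (ε-close {0}): {0,2,4,6}
'd' @ 1: {1,2,3,4,6,7}  [accepting]
'a' @ 2: {1,2,3,4,5,6,7}  [accepting]
'd' @ 3: {1,2,3,4,6,7}  [accepting]
'd' @ 4: {1,2,3,4,6,7}  [accepting]
'd' @ 5: {1,2,3,4,6,7}  [accepting]
end set {1,2,3,4,6,7} — state 1 in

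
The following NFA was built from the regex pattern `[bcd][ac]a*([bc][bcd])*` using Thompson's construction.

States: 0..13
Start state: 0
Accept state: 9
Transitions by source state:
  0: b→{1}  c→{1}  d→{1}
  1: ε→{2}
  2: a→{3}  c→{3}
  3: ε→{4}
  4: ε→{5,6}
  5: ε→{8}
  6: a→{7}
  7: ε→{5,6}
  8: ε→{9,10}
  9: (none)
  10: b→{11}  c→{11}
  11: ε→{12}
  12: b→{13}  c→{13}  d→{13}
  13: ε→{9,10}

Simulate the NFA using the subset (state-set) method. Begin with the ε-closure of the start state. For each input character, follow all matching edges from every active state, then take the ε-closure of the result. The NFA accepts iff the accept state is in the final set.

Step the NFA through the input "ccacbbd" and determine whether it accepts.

Answer: ACCEPT

Trace:
start: ε-closure({0}) = {0}
'c' @ 1: {1,2}
'c' @ 2: {3,4,5,6,8,9,10}  ✓accept
'a' @ 3: {5,6,7,8,9,10}  ✓accept
'c' @ 4: {11,12}
'b' @ 5: {9,10,13}  ✓accept
'b' @ 6: {11,12}
'd' @ 7: {9,10,13}  ✓accept
after full input: {9,10,13}  (accept=9 in)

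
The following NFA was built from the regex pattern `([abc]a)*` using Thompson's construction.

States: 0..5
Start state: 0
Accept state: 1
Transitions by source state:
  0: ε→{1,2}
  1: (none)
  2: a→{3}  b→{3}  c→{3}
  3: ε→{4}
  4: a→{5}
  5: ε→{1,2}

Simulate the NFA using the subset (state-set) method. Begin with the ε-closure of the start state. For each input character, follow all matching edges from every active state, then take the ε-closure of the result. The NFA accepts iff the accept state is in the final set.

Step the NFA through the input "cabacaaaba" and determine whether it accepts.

S₀ = ε-closure({0}) = {0,1,2}
'c' @ 1: {3,4}
'a' @ 2: {1,2,5}  [accepting]
'b' @ 3: {3,4}
'a' @ 4: {1,2,5}  [accepting]
'c' @ 5: {3,4}
'a' @ 6: {1,2,5}  [accepting]
'a' @ 7: {3,4}
'a' @ 8: {1,2,5}  [accepting]
'b' @ 9: {3,4}
'a' @ 10: {1,2,5}  [accepting]
final: {1,2,5}; accept 1 in set

Answer: ACCEPT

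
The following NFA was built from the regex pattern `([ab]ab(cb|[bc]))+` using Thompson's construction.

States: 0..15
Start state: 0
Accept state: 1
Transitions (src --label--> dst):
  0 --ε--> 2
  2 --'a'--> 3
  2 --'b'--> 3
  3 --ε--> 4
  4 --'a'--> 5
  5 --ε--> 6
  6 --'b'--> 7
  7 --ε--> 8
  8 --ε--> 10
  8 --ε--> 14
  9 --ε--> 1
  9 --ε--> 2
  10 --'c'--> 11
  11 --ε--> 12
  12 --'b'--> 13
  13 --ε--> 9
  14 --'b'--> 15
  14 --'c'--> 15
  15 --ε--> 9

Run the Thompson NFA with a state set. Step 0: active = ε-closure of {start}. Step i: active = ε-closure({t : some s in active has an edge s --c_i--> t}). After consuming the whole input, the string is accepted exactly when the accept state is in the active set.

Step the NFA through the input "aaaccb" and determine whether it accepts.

Answer: REJECT

Steps:
initial (ε-close {0}): {0,2}
'a' @ 1: {3,4}
'a' @ 2: {5,6}
'a' @ 3: {}  — state set empty
rest 'ccb' ignored (set empty)
end set {} — state 1 not in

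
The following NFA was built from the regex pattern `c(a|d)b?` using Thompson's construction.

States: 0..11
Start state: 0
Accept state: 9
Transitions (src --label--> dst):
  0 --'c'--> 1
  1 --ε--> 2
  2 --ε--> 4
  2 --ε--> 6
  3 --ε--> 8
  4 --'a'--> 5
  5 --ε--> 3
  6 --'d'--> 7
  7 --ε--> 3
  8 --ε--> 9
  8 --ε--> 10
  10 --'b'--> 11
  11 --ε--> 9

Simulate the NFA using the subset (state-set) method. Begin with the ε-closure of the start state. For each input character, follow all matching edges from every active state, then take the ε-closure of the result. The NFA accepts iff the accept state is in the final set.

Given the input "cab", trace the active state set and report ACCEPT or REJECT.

S₀ = ε-closure({0}) = {0}
'c' @ 1: {1,2,4,6}
'a' @ 2: {3,5,8,9,10}  [accepting]
'b' @ 3: {9,11}  [accepting]
after full input: {9,11}  (accept=9 in)

Answer: ACCEPT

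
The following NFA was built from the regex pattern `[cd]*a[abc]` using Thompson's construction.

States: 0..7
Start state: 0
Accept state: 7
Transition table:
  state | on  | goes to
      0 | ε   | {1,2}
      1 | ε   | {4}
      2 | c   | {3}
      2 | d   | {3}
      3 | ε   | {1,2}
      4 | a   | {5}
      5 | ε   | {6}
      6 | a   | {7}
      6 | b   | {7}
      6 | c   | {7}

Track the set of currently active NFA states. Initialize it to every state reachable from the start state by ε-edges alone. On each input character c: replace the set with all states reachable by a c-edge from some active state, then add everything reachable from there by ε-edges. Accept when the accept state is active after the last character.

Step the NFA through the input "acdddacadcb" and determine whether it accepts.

start: ε-closure({0}) = {0,1,2,4}
'a' @ 1: {5,6}
'c' @ 2: {7}  ✓accept
'd' @ 3: {}  — dead — no transitions
rest 'ddacadcb' ignored (set empty)
final: {}; accept 7 not in set

Answer: REJECT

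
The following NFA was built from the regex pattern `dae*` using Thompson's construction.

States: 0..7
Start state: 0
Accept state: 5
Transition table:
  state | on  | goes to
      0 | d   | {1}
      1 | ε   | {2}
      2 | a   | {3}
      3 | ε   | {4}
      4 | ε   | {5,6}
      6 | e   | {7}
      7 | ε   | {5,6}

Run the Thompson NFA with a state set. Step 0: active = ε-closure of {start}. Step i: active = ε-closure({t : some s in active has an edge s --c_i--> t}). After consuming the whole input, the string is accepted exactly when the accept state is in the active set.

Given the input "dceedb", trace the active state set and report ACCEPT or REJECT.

Answer: REJECT

Derivation:
S₀ = ε-closure({0}) = {0}
'd' @ 1: {1,2}
'c' @ 2: {}  — no active states
rest 'eedb' ignored (set empty)
final: {}; accept 5 not in set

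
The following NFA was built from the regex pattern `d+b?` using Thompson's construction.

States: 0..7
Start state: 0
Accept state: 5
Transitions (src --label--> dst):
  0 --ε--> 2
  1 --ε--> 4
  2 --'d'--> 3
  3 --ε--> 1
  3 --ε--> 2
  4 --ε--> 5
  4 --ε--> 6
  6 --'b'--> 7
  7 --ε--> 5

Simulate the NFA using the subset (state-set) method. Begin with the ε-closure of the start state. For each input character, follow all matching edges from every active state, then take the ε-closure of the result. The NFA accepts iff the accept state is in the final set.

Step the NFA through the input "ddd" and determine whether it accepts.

S₀ = ε-closure({0}) = {0,2}
'd' @ 1: {1,2,3,4,5,6}  (accept∈set)
'd' @ 2: {1,2,3,4,5,6}  (accept∈set)
'd' @ 3: {1,2,3,4,5,6}  (accept∈set)
end set {1,2,3,4,5,6} — state 5 in

Answer: ACCEPT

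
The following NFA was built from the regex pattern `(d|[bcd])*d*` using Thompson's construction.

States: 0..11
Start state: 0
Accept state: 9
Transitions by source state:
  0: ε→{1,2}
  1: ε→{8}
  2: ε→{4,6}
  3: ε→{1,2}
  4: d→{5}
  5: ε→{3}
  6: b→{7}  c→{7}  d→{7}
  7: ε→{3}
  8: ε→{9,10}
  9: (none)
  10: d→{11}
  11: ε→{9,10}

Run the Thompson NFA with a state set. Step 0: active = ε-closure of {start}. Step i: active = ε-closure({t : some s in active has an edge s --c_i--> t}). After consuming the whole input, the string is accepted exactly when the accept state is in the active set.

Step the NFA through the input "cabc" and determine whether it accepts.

S₀ = ε-closure({0}) = {0,1,2,4,6,8,9,10}
'c' @ 1: {1,2,3,4,6,7,8,9,10}  (accept∈set)
'a' @ 2: {}  — state set empty
rest 'bc' ignored (set empty)
after full input: {}  (accept=9 not in)

Answer: REJECT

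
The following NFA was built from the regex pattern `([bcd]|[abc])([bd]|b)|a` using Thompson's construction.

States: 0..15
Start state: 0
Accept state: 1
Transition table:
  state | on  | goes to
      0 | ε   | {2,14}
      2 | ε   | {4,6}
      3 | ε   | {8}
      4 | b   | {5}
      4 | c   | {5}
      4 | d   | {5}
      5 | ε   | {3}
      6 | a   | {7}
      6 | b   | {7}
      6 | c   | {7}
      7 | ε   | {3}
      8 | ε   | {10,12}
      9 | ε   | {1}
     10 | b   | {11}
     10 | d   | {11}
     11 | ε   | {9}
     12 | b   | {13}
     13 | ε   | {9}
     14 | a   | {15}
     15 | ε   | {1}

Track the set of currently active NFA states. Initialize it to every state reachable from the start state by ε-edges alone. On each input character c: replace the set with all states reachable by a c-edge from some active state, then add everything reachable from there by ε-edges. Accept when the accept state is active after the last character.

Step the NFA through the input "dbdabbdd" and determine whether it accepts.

initial (ε-close {0}): {0,2,4,6,14}
'd' @ 1: {3,5,8,10,12}
'b' @ 2: {1,9,11,13}  [accepting]
'd' @ 3: {}  — dead — no transitions
rest 'abbdd' ignored (set empty)
end set {} — state 1 not in

Answer: REJECT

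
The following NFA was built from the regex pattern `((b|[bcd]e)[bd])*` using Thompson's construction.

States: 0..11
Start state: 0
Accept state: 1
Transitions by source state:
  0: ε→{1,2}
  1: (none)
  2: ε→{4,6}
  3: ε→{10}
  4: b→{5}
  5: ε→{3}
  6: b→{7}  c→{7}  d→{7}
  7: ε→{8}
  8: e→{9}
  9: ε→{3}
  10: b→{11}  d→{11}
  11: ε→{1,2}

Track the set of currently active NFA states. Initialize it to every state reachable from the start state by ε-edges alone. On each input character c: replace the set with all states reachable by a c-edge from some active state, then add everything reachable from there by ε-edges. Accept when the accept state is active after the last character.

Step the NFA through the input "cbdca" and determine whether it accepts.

S₀ = ε-closure({0}) = {0,1,2,4,6}
'c' @ 1: {7,8}
'b' @ 2: {}  — dead — no transitions
rest 'dca' ignored (set empty)
after full input: {}  (accept=1 not in)

Answer: REJECT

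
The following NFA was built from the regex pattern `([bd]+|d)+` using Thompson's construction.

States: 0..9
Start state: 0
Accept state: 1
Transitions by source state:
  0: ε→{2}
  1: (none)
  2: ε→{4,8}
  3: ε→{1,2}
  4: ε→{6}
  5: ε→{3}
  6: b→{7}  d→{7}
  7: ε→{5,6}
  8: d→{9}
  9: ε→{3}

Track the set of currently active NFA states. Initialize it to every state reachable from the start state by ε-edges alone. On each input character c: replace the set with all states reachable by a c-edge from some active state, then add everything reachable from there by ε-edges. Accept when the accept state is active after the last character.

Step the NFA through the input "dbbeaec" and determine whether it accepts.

S₀ = ε-closure({0}) = {0,2,4,6,8}
'd' @ 1: {1,2,3,4,5,6,7,8,9}  [accepting]
'b' @ 2: {1,2,3,4,5,6,7,8}  [accepting]
'b' @ 3: {1,2,3,4,5,6,7,8}  [accepting]
'e' @ 4: {}  — dead — no transitions
rest 'aec' ignored (set empty)
end set {} — state 1 not in

Answer: REJECT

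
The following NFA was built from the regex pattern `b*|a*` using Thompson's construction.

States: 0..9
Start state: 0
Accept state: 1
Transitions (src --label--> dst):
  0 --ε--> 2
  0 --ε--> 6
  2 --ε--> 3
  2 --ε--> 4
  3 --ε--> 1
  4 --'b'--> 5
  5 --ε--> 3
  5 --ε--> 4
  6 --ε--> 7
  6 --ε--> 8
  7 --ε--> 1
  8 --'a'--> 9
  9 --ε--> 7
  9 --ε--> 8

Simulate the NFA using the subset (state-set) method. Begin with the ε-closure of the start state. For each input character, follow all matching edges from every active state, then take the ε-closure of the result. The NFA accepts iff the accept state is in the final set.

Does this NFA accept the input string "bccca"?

Answer: REJECT

Trace:
S₀ = ε-closure({0}) = {0,1,2,3,4,6,7,8}
'b' @ 1: {1,3,4,5}  (accept∈set)
'c' @ 2: {}  — dead — no transitions
rest 'cca' ignored (set empty)
after full input: {}  (accept=1 not in)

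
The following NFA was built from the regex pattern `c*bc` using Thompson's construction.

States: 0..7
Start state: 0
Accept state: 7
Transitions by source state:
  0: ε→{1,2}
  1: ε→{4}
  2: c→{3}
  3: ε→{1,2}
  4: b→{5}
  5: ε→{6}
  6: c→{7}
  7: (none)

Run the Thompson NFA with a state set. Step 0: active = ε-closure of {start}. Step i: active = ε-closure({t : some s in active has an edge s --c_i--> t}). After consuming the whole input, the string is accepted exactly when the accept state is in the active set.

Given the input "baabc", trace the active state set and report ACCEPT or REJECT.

Answer: REJECT

Trace:
initial (ε-close {0}): {0,1,2,4}
'b' @ 1: {5,6}
'a' @ 2: {}  — state set empty
rest 'abc' ignored (set empty)
after full input: {}  (accept=7 not in)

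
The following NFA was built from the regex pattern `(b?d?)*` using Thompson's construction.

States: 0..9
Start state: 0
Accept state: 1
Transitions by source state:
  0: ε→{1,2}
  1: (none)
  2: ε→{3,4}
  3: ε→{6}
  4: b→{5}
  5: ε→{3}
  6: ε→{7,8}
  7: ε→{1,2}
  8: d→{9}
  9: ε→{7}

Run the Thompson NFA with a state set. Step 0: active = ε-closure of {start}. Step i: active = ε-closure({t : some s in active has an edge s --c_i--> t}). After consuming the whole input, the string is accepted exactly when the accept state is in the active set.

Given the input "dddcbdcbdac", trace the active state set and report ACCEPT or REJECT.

Answer: REJECT

Derivation:
S₀ = ε-closure({0}) = {0,1,2,3,4,6,7,8}
'd' @ 1: {1,2,3,4,6,7,8,9}  ✓accept
'd' @ 2: {1,2,3,4,6,7,8,9}  ✓accept
'd' @ 3: {1,2,3,4,6,7,8,9}  ✓accept
'c' @ 4: {}  — dead — no transitions
rest 'bdcbdac' ignored (set empty)
end set {} — state 1 not in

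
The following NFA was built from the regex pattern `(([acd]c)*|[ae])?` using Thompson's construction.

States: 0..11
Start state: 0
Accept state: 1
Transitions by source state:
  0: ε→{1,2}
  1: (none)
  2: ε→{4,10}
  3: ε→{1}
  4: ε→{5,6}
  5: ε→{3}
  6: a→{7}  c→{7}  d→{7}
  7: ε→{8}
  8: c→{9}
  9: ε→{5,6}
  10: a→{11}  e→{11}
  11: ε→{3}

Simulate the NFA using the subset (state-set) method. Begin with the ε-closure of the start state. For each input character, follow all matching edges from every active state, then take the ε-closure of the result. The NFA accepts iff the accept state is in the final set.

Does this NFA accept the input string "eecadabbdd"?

start: ε-closure({0}) = {0,1,2,3,4,5,6,10}
'e' @ 1: {1,3,11}  [accepting]
'e' @ 2: {}  — state set empty
rest 'cadabbdd' ignored (set empty)
end set {} — state 1 not in

Answer: REJECT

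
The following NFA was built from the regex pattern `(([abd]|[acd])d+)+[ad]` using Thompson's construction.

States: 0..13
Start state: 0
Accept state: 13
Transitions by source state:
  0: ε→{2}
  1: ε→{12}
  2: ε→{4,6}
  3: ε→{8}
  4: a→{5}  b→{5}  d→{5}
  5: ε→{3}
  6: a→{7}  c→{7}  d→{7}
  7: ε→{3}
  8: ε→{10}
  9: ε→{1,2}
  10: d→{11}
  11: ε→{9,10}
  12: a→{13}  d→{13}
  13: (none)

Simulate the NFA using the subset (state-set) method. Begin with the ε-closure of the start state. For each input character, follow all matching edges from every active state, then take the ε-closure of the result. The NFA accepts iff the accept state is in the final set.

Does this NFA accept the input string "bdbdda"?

start: ε-closure({0}) = {0,2,4,6}
'b' @ 1: {3,5,8,10}
'd' @ 2: {1,2,4,6,9,10,11,12}
'b' @ 3: {3,5,8,10}
'd' @ 4: {1,2,4,6,9,10,11,12}
'd' @ 5: {1,2,3,4,5,6,7,8,9,10,11,12,13}  ✓accept
'a' @ 6: {3,5,7,8,10,13}  ✓accept
final: {3,5,7,8,10,13}; accept 13 in set

Answer: ACCEPT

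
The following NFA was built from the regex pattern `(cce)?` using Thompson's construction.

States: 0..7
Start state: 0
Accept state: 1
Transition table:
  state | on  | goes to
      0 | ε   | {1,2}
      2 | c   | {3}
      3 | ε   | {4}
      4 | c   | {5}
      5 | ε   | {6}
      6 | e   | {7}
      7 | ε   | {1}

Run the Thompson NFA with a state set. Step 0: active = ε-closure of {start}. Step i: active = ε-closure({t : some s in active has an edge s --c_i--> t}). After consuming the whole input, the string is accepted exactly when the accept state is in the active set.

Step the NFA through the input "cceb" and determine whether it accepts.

S₀ = ε-closure({0}) = {0,1,2}
'c' @ 1: {3,4}
'c' @ 2: {5,6}
'e' @ 3: {1,7}  ✓accept
'b' @ 4: {}  — dead — no transitions
final: {}; accept 1 not in set

Answer: REJECT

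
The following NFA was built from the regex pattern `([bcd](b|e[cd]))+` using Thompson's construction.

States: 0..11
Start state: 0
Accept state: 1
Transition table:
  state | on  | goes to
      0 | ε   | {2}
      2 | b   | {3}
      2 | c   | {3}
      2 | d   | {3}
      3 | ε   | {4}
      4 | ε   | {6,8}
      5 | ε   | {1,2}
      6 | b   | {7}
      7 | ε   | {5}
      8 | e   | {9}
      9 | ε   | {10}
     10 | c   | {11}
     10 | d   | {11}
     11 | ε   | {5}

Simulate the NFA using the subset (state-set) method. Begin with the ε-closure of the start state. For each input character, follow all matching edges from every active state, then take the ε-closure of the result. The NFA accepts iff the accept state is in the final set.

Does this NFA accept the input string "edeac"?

Answer: REJECT

Steps:
start: ε-closure({0}) = {0,2}
'e' @ 1: {}  — dead — no transitions
rest 'deac' ignored (set empty)
final: {}; accept 1 not in set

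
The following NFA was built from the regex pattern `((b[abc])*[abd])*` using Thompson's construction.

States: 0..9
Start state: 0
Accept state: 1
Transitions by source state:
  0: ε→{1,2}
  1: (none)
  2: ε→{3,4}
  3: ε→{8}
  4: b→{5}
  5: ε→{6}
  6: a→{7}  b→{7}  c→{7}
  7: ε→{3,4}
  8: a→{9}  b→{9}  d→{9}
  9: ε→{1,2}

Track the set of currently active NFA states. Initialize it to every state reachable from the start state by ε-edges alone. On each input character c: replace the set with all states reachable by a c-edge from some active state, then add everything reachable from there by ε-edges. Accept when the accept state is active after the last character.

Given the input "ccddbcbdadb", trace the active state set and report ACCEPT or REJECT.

initial (ε-close {0}): {0,1,2,3,4,8}
'c' @ 1: {}  — no active states
rest 'cddbcbdadb' ignored (set empty)
after full input: {}  (accept=1 not in)

Answer: REJECT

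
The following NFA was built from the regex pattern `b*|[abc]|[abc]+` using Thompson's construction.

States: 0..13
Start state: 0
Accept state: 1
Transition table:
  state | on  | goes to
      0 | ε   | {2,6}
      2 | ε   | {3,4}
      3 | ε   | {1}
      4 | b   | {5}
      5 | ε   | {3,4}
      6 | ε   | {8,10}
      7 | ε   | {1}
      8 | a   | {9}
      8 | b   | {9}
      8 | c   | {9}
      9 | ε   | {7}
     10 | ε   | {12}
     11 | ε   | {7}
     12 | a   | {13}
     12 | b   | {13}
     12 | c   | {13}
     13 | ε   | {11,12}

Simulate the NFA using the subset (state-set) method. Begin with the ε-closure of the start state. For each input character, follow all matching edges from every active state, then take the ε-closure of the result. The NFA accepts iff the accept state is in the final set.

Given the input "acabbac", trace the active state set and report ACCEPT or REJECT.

initial (ε-close {0}): {0,1,2,3,4,6,8,10,12}
'a' @ 1: {1,7,9,11,12,13}  [accepting]
'c' @ 2: {1,7,11,12,13}  [accepting]
'a' @ 3: {1,7,11,12,13}  [accepting]
'b' @ 4: {1,7,11,12,13}  [accepting]
'b' @ 5: {1,7,11,12,13}  [accepting]
'a' @ 6: {1,7,11,12,13}  [accepting]
'c' @ 7: {1,7,11,12,13}  [accepting]
after full input: {1,7,11,12,13}  (accept=1 in)

Answer: ACCEPT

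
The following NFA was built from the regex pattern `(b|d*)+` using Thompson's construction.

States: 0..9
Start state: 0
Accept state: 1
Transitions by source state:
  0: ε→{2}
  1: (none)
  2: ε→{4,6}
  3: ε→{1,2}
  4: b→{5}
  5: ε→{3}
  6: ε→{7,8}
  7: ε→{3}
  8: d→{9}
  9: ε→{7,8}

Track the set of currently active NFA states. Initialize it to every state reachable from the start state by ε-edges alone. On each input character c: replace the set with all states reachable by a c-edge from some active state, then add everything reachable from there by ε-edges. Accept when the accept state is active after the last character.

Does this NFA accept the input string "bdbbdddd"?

S₀ = ε-closure({0}) = {0,1,2,3,4,6,7,8}
'b' @ 1: {1,2,3,4,5,6,7,8}  (accept∈set)
'd' @ 2: {1,2,3,4,6,7,8,9}  (accept∈set)
'b' @ 3: {1,2,3,4,5,6,7,8}  (accept∈set)
'b' @ 4: {1,2,3,4,5,6,7,8}  (accept∈set)
'd' @ 5: {1,2,3,4,6,7,8,9}  (accept∈set)
'd' @ 6: {1,2,3,4,6,7,8,9}  (accept∈set)
'd' @ 7: {1,2,3,4,6,7,8,9}  (accept∈set)
'd' @ 8: {1,2,3,4,6,7,8,9}  (accept∈set)
after full input: {1,2,3,4,6,7,8,9}  (accept=1 in)

Answer: ACCEPT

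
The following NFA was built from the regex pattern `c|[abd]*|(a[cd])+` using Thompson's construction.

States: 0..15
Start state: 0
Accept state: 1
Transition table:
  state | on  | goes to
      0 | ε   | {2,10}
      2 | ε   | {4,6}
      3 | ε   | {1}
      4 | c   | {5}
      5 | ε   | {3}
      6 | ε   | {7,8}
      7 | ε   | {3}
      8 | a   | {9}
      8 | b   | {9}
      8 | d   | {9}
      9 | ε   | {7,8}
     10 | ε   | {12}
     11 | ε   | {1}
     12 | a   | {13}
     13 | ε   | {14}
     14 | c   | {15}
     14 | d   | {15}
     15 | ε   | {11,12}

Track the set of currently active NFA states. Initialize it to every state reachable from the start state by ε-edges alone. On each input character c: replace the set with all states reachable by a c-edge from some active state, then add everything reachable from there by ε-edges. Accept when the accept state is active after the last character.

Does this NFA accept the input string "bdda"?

S₀ = ε-closure({0}) = {0,1,2,3,4,6,7,8,10,12}
'b' @ 1: {1,3,7,8,9}  ✓accept
'd' @ 2: {1,3,7,8,9}  ✓accept
'd' @ 3: {1,3,7,8,9}  ✓accept
'a' @ 4: {1,3,7,8,9}  ✓accept
end set {1,3,7,8,9} — state 1 in

Answer: ACCEPT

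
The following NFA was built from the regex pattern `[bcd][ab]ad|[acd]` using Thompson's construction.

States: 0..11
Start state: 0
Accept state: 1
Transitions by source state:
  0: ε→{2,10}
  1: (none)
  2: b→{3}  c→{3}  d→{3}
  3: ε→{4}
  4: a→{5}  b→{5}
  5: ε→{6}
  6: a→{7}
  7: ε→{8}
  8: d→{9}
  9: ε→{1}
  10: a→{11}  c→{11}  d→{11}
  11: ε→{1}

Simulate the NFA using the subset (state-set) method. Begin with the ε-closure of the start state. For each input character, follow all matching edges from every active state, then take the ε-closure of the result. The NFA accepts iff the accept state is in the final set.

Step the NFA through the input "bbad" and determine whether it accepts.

initial (ε-close {0}): {0,2,10}
'b' @ 1: {3,4}
'b' @ 2: {5,6}
'a' @ 3: {7,8}
'd' @ 4: {1,9}  (accept∈set)
final: {1,9}; accept 1 in set

Answer: ACCEPT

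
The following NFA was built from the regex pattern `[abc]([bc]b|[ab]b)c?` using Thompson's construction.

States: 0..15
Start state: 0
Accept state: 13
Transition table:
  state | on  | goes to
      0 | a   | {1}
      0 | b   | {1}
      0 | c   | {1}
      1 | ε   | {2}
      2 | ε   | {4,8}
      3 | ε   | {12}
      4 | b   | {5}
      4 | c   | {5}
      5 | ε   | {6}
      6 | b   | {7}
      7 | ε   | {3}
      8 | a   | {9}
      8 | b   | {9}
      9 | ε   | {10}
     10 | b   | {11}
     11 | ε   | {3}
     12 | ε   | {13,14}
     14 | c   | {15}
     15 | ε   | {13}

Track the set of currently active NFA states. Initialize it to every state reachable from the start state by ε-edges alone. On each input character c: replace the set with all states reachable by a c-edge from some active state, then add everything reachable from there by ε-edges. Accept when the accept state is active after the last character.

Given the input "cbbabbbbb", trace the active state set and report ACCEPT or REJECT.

S₀ = ε-closure({0}) = {0}
'c' @ 1: {1,2,4,8}
'b' @ 2: {5,6,9,10}
'b' @ 3: {3,7,11,12,13,14}  [accepting]
'a' @ 4: {}  — no active states
rest 'bbbbb' ignored (set empty)
final: {}; accept 13 not in set

Answer: REJECT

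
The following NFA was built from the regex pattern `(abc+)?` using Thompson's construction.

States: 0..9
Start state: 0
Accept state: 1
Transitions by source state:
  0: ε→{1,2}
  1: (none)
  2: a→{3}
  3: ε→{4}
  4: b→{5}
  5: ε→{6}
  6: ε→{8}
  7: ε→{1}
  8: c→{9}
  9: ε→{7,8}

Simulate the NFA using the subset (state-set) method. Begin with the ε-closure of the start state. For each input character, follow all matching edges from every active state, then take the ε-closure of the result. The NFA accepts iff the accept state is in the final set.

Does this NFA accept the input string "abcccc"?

start: ε-closure({0}) = {0,1,2}
'a' @ 1: {3,4}
'b' @ 2: {5,6,8}
'c' @ 3: {1,7,8,9}  ✓accept
'c' @ 4: {1,7,8,9}  ✓accept
'c' @ 5: {1,7,8,9}  ✓accept
'c' @ 6: {1,7,8,9}  ✓accept
end set {1,7,8,9} — state 1 in

Answer: ACCEPT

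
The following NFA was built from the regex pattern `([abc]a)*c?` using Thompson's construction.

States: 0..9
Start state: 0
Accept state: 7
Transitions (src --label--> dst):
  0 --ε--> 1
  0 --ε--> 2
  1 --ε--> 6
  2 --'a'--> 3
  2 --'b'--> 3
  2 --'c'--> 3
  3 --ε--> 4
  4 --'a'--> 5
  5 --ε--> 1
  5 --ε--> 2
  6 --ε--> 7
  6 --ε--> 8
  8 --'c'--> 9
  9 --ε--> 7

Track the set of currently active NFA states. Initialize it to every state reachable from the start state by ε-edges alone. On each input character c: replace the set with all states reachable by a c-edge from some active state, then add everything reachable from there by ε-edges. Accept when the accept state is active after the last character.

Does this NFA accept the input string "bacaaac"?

start: ε-closure({0}) = {0,1,2,6,7,8}
'b' @ 1: {3,4}
'a' @ 2: {1,2,5,6,7,8}  (accept∈set)
'c' @ 3: {3,4,7,9}  (accept∈set)
'a' @ 4: {1,2,5,6,7,8}  (accept∈set)
'a' @ 5: {3,4}
'a' @ 6: {1,2,5,6,7,8}  (accept∈set)
'c' @ 7: {3,4,7,9}  (accept∈set)
after full input: {3,4,7,9}  (accept=7 in)

Answer: ACCEPT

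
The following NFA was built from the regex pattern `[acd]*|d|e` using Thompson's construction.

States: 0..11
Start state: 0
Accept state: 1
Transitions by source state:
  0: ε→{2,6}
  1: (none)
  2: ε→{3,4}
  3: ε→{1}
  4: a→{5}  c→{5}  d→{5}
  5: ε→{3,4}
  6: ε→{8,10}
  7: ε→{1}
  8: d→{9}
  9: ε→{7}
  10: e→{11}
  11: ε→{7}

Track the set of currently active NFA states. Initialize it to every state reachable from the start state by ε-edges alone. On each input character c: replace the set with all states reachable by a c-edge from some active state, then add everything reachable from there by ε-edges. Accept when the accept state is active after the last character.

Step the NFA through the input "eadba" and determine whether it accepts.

start: ε-closure({0}) = {0,1,2,3,4,6,8,10}
'e' @ 1: {1,7,11}  (accept∈set)
'a' @ 2: {}  — state set empty
rest 'dba' ignored (set empty)
final: {}; accept 1 not in set

Answer: REJECT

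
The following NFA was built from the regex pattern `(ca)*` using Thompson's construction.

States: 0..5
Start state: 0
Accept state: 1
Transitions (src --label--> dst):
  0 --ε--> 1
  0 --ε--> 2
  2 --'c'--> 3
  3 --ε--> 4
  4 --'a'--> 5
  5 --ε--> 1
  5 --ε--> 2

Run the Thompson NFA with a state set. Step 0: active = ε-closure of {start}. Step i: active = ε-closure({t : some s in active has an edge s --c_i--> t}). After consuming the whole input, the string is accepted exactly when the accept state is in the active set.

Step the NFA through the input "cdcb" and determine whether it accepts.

start: ε-closure({0}) = {0,1,2}
'c' @ 1: {3,4}
'd' @ 2: {}  — no active states
rest 'cb' ignored (set empty)
after full input: {}  (accept=1 not in)

Answer: REJECT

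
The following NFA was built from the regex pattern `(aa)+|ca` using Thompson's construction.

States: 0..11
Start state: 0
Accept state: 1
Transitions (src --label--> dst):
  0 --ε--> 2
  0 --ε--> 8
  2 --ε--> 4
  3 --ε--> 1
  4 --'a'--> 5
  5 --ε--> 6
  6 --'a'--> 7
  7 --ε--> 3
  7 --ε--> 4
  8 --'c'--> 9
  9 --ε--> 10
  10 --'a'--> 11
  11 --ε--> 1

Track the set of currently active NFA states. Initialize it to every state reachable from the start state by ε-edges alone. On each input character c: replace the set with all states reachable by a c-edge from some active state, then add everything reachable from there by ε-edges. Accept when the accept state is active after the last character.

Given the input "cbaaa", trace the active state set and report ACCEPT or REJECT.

S₀ = ε-closure({0}) = {0,2,4,8}
'c' @ 1: {9,10}
'b' @ 2: {}  — no active states
rest 'aaa' ignored (set empty)
final: {}; accept 1 not in set

Answer: REJECT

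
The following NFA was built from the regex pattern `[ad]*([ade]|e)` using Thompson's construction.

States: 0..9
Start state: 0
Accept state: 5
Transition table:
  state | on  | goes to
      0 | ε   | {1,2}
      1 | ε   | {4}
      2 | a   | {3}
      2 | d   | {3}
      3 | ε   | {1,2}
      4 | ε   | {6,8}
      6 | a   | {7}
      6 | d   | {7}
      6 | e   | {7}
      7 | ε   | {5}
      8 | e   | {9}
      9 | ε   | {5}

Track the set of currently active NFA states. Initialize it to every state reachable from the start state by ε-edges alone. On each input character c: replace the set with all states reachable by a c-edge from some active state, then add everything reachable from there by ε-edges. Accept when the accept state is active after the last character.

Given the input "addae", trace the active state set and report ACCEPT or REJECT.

start: ε-closure({0}) = {0,1,2,4,6,8}
'a' @ 1: {1,2,3,4,5,6,7,8}  [accepting]
'd' @ 2: {1,2,3,4,5,6,7,8}  [accepting]
'd' @ 3: {1,2,3,4,5,6,7,8}  [accepting]
'a' @ 4: {1,2,3,4,5,6,7,8}  [accepting]
'e' @ 5: {5,7,9}  [accepting]
final: {5,7,9}; accept 5 in set

Answer: ACCEPT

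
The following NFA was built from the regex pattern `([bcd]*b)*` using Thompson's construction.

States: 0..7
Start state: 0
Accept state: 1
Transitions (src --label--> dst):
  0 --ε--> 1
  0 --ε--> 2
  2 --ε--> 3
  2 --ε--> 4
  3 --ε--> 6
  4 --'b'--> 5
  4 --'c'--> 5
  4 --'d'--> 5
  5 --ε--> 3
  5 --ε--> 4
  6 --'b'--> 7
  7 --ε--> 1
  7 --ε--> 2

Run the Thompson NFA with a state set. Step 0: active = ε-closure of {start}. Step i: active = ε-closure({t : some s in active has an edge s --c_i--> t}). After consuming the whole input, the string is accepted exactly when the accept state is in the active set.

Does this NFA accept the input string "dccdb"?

start: ε-closure({0}) = {0,1,2,3,4,6}
'd' @ 1: {3,4,5,6}
'c' @ 2: {3,4,5,6}
'c' @ 3: {3,4,5,6}
'd' @ 4: {3,4,5,6}
'b' @ 5: {1,2,3,4,5,6,7}  ✓accept
after full input: {1,2,3,4,5,6,7}  (accept=1 in)

Answer: ACCEPT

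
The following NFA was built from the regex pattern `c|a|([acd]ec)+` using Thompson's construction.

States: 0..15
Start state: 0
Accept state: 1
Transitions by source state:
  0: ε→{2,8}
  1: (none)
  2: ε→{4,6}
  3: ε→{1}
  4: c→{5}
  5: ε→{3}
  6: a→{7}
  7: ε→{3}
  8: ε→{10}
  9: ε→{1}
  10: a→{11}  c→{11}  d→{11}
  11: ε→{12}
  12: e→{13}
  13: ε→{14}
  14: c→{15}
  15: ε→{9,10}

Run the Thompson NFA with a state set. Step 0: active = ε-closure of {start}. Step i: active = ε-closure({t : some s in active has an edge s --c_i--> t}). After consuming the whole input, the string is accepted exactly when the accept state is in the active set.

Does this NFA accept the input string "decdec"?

initial (ε-close {0}): {0,2,4,6,8,10}
'd' @ 1: {11,12}
'e' @ 2: {13,14}
'c' @ 3: {1,9,10,15}  [accepting]
'd' @ 4: {11,12}
'e' @ 5: {13,14}
'c' @ 6: {1,9,10,15}  [accepting]
end set {1,9,10,15} — state 1 in

Answer: ACCEPT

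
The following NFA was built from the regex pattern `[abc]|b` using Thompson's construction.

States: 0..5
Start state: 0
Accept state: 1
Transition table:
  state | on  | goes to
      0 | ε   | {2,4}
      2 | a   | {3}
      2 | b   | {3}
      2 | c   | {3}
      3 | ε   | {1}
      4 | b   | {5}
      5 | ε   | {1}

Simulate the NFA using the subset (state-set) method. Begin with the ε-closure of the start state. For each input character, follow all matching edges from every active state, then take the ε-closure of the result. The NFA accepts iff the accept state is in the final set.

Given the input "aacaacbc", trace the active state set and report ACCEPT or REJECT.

initial (ε-close {0}): {0,2,4}
'a' @ 1: {1,3}  ✓accept
'a' @ 2: {}  — no active states
rest 'caacbc' ignored (set empty)
final: {}; accept 1 not in set

Answer: REJECT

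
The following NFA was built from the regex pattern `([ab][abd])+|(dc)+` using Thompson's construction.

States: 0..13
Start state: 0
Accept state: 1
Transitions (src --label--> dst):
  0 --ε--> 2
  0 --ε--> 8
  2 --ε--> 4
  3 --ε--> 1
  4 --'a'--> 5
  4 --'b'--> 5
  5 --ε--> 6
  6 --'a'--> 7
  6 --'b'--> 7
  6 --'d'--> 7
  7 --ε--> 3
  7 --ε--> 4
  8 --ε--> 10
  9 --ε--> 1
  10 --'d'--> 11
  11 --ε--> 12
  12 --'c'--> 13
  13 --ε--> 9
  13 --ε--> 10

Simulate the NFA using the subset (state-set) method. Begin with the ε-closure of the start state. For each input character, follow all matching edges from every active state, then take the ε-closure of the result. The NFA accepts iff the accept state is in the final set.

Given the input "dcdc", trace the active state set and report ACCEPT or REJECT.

S₀ = ε-closure({0}) = {0,2,4,8,10}
'd' @ 1: {11,12}
'c' @ 2: {1,9,10,13}  (accept∈set)
'd' @ 3: {11,12}
'c' @ 4: {1,9,10,13}  (accept∈set)
final: {1,9,10,13}; accept 1 in set

Answer: ACCEPT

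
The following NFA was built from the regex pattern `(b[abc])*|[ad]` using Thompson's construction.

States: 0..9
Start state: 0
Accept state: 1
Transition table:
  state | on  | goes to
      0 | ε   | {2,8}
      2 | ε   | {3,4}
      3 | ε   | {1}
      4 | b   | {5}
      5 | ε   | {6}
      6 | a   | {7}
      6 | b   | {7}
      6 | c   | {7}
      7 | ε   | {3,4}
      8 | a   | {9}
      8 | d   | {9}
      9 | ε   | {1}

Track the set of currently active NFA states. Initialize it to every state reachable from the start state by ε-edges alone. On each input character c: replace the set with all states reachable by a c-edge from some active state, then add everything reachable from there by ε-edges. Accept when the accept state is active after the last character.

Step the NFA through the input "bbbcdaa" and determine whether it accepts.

S₀ = ε-closure({0}) = {0,1,2,3,4,8}
'b' @ 1: {5,6}
'b' @ 2: {1,3,4,7}  (accept∈set)
'b' @ 3: {5,6}
'c' @ 4: {1,3,4,7}  (accept∈set)
'd' @ 5: {}  — state set empty
rest 'aa' ignored (set empty)
end set {} — state 1 not in

Answer: REJECT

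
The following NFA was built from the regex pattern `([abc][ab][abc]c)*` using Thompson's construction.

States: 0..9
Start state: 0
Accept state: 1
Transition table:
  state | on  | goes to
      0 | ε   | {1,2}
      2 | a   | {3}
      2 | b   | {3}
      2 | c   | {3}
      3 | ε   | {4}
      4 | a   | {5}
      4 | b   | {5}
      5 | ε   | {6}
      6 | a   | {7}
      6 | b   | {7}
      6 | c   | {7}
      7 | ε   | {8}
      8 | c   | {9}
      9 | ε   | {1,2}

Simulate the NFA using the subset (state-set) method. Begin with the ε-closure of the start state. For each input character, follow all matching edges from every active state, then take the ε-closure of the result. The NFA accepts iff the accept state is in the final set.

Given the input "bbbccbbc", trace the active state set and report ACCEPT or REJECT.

Answer: ACCEPT

Derivation:
start: ε-closure({0}) = {0,1,2}
'b' @ 1: {3,4}
'b' @ 2: {5,6}
'b' @ 3: {7,8}
'c' @ 4: {1,2,9}  ✓accept
'c' @ 5: {3,4}
'b' @ 6: {5,6}
'b' @ 7: {7,8}
'c' @ 8: {1,2,9}  ✓accept
final: {1,2,9}; accept 1 in set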